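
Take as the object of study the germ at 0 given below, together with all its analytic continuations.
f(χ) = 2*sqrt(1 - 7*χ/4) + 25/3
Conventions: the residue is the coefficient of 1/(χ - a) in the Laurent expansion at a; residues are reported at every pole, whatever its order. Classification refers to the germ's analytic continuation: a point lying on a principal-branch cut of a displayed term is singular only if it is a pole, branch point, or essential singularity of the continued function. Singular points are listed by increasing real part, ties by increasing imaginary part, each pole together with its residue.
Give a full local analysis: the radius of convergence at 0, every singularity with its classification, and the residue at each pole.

Branch term (2)*sqrt(1 - χ/(4/7)): its argument vanishes at χ = 4/7, a square-root branch point, modulus 4/7.
The radius of convergence is the smallest modulus among the singular points: 4/7.

Radius of convergence at 0: 4/7.
At 4/7: an algebraic (square-root) branch point.


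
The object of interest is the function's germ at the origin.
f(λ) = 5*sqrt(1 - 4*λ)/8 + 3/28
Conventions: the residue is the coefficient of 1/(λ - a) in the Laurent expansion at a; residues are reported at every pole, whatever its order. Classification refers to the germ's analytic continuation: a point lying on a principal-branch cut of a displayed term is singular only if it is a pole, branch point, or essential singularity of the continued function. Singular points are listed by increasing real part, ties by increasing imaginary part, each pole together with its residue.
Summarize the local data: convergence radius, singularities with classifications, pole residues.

Radius of convergence at 0: 1/4.
At 1/4: an algebraic (square-root) branch point.

Branch term (5/8)*sqrt(1 - λ/(1/4)): its argument vanishes at λ = 1/4, a square-root branch point, modulus 1/4.
The radius of convergence is the smallest modulus among the singular points: 1/4.


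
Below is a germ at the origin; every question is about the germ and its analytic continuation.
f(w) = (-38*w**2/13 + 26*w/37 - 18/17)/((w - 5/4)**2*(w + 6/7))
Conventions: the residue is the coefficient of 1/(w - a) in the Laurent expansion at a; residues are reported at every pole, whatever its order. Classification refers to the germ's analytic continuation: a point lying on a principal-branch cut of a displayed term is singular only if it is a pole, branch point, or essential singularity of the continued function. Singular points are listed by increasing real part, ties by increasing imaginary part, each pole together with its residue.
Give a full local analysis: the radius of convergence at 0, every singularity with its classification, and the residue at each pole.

Radius of convergence at 0: 6/7.
At -6/7: a pole of order 1; residue -24416736/28464137.
At 5/4: a pole of order 2; residue -58786126/28464137.

Denominator factor (w + 6/7): pole of order 1 at -6/7, modulus 6/7.
Denominator factor (w - 5/4)^2: pole of order 2 at 5/4, modulus 5/4.
The radius of convergence is the smallest modulus among the singular points: 6/7.
At the order-1 pole -6/7 set g(w) = (w - (-6/7))*f(w) = (-38*w**2/13 + 26*w/37 - 18/17)/(w - 5/4)**2.
Simple pole: residue = g(a) at a = -6/7, which is -24416736/28464137.
At the order-2 pole 5/4 set g(w) = (w - (5/4))^2*f(w) = (-38*w**2/13 + 26*w/37 - 18/17)/(w + 6/7).
Order-2 pole: residue = g'(a); g'(5/4) = -58786126/28464137, so the residue is -58786126/28464137.
List the singular points by increasing real part (a conjugate pair: the negative imaginary part first).


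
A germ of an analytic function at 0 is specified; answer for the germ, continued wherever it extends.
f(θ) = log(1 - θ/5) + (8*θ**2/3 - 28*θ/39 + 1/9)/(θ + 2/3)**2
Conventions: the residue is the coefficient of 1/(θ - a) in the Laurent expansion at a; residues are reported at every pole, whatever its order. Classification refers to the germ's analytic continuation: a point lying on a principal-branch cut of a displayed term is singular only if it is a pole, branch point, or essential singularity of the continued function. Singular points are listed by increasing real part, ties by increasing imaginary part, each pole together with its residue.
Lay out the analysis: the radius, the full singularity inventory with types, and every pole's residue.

Denominator factor (θ + 2/3)^2: pole of order 2 at -2/3, modulus 2/3.
Branch term (1)*log(1 - θ/(5)): its argument vanishes at θ = 5, a logarithmic branch point, modulus 5.
The radius of convergence is the smallest modulus among the singular points: 2/3.
The branch term is analytic at -2/3 and contributes nothing to the residue; only the rational part matters.
At the order-2 pole -2/3 set g(θ) = (θ - (-2/3))^2*(rational part) = 8*θ**2/3 - 28*θ/39 + 1/9.
Order-2 pole: residue = g'(a); g'(-2/3) = -500/117, so the residue is -500/117.
List the singular points by increasing real part (a conjugate pair: the negative imaginary part first).

Radius of convergence at 0: 2/3.
At -2/3: a pole of order 2; residue -500/117.
At 5: a logarithmic branch point.


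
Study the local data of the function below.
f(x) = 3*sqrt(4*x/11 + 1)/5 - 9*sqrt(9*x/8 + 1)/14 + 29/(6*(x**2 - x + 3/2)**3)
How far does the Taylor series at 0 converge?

Denominator factor (x**2 - x + 3/2)^3: discriminant -5, complex-conjugate roots (1/2) + ((1/2)*sqrt(5))*i and (1/2) - ((1/2)*sqrt(5))*i; poles of order 3, moduli (1/2)*sqrt(6) and (1/2)*sqrt(6).
Branch term (3/5)*sqrt(1 - x/(-11/4)): its argument vanishes at x = -11/4, a square-root branch point, modulus 11/4.
Branch term (-9/14)*sqrt(1 - x/(-8/9)): its argument vanishes at x = -8/9, a square-root branch point, modulus 8/9.
The radius of convergence is the smallest modulus among the singular points: 8/9.

The radius of convergence is 8/9.


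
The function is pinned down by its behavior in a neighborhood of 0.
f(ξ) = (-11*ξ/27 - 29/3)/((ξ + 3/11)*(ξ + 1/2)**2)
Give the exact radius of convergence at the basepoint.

The radius of convergence is 3/11.

Denominator factor (ξ + 3/11): pole of order 1 at -3/11, modulus 3/11.
Denominator factor (ξ + 1/2)^2: pole of order 2 at -1/2, modulus 1/2.
The radius of convergence is the smallest modulus among the singular points: 3/11.


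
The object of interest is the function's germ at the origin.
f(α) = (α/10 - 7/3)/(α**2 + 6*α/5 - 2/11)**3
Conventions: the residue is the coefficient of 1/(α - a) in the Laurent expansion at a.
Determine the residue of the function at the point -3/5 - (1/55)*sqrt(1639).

The residue is (5429875/105854368)*sqrt(1639).

The factor α**2 + 6*α/5 - 2/11 splits as (α - a)(α - a') with a = -3/5 - (1/55)*sqrt(1639), a' = -3/5 + (1/55)*sqrt(1639). At the order-3 pole a set g(α) = (α - a)^3*f(α) = [α/10 - 7/3] / (α - a')^3.
Order-3 pole: residue = g''(a)/2; g''(-3/5 - (1/55)*sqrt(1639)) = (5429875/52927184)*sqrt(1639), so the residue is (5429875/105854368)*sqrt(1639).


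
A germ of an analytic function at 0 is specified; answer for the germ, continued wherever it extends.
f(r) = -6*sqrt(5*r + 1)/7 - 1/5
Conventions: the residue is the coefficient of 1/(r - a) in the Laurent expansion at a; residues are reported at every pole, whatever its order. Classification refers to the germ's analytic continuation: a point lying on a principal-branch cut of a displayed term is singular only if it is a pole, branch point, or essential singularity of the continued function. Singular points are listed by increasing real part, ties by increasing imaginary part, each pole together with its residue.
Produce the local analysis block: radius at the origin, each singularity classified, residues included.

Branch term (-6/7)*sqrt(1 - r/(-1/5)): its argument vanishes at r = -1/5, a square-root branch point, modulus 1/5.
The radius of convergence is the smallest modulus among the singular points: 1/5.

Radius of convergence at 0: 1/5.
At -1/5: an algebraic (square-root) branch point.


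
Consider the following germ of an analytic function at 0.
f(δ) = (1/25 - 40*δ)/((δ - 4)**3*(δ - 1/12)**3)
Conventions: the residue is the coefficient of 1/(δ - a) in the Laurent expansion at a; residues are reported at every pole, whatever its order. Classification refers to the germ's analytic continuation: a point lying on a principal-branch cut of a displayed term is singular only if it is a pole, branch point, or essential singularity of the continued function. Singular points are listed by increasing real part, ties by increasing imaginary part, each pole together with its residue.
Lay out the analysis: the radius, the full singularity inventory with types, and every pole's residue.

Radius of convergence at 0: 1/12.
At 1/12: a pole of order 3; residue 3046699008/5733625175.
At 4: a pole of order 3; residue -3046699008/5733625175.

Denominator factor (δ - 4)^3: pole of order 3 at 4, modulus 4.
Denominator factor (δ - 1/12)^3: pole of order 3 at 1/12, modulus 1/12.
The radius of convergence is the smallest modulus among the singular points: 1/12.
At the order-3 pole 1/12 set g(δ) = (δ - (1/12))^3*f(δ) = (1/25 - 40*δ)/(δ - 4)**3.
Order-3 pole: residue = g''(a)/2; g''(1/12) = 6093398016/5733625175, so the residue is 3046699008/5733625175.
At the order-3 pole 4 set g(δ) = (δ - (4))^3*f(δ) = (1/25 - 40*δ)/(δ - 1/12)**3.
Order-3 pole: residue = g''(a)/2; g''(4) = -6093398016/5733625175, so the residue is -3046699008/5733625175.
List the singular points by increasing real part (a conjugate pair: the negative imaginary part first).


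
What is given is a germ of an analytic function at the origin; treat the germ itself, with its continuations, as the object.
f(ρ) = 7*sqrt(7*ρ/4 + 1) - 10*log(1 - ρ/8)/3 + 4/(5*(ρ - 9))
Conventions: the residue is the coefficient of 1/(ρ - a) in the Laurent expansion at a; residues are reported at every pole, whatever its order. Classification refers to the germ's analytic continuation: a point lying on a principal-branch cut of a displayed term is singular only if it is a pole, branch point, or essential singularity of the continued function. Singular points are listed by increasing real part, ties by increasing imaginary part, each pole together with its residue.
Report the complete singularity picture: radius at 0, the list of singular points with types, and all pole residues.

Denominator factor (ρ - 9): pole of order 1 at 9, modulus 9.
Branch term (7)*sqrt(1 - ρ/(-4/7)): its argument vanishes at ρ = -4/7, a square-root branch point, modulus 4/7.
Branch term (-10/3)*log(1 - ρ/(8)): its argument vanishes at ρ = 8, a logarithmic branch point, modulus 8.
The radius of convergence is the smallest modulus among the singular points: 4/7.
The branch terms are analytic at 9 and contribute nothing to the residue; only the rational part matters.
At the order-1 pole 9 set g(ρ) = (ρ - (9))*(rational part) = 4/5.
Simple pole: residue = g(a) at a = 9, which is 4/5.
List the singular points by increasing real part (a conjugate pair: the negative imaginary part first).

Radius of convergence at 0: 4/7.
At -4/7: an algebraic (square-root) branch point.
At 8: a logarithmic branch point.
At 9: a pole of order 1; residue 4/5.


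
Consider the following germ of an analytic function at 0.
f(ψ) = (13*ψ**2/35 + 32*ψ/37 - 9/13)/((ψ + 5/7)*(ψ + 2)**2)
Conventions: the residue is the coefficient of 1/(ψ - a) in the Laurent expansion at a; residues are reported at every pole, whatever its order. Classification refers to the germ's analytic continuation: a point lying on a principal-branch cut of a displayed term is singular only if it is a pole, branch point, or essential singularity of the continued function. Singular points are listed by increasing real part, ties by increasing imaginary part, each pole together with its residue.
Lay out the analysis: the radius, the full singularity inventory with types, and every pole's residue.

Denominator factor (ψ + 2)^2: pole of order 2 at -2, modulus 2.
Denominator factor (ψ + 5/7): pole of order 1 at -5/7, modulus 5/7.
The radius of convergence is the smallest modulus among the singular points: 5/7.
At the order-2 pole -2 set g(ψ) = (ψ - (-2))^2*f(ψ) = (13*ψ**2/35 + 32*ψ/37 - 9/13)/(ψ + 5/7).
Order-2 pole: residue = g'(a); g'(-2) = 204409/194805, so the residue is 204409/194805.
At the order-1 pole -5/7 set g(ψ) = (ψ - (-5/7))*f(ψ) = (13*ψ**2/35 + 32*ψ/37 - 9/13)/(ψ + 2)**2.
Simple pole: residue = g(a) at a = -5/7, which is -184874/272727.
List the singular points by increasing real part (a conjugate pair: the negative imaginary part first).

Radius of convergence at 0: 5/7.
At -2: a pole of order 2; residue 204409/194805.
At -5/7: a pole of order 1; residue -184874/272727.


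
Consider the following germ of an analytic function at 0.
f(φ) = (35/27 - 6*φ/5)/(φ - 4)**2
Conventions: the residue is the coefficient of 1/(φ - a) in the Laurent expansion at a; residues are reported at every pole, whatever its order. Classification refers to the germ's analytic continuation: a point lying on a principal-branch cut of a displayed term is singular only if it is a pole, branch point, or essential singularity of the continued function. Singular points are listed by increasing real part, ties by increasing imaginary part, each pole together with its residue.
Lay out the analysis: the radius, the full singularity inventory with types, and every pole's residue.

Denominator factor (φ - 4)^2: pole of order 2 at 4, modulus 4.
The radius of convergence is the smallest modulus among the singular points: 4.
At the order-2 pole 4 set g(φ) = (φ - (4))^2*f(φ) = 35/27 - 6*φ/5.
Order-2 pole: residue = g'(a); g'(4) = -6/5, so the residue is -6/5.

Radius of convergence at 0: 4.
At 4: a pole of order 2; residue -6/5.


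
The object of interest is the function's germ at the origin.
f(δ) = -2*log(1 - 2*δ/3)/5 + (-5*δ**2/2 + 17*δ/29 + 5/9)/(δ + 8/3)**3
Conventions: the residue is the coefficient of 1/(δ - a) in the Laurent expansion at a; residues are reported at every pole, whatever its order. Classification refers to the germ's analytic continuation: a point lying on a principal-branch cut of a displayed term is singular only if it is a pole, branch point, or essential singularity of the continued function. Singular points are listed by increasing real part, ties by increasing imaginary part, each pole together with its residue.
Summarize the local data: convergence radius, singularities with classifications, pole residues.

Denominator factor (δ + 8/3)^3: pole of order 3 at -8/3, modulus 8/3.
Branch term (-2/5)*log(1 - δ/(3/2)): its argument vanishes at δ = 3/2, a logarithmic branch point, modulus 3/2.
The radius of convergence is the smallest modulus among the singular points: 3/2.
The branch term is analytic at -8/3 and contributes nothing to the residue; only the rational part matters.
At the order-3 pole -8/3 set g(δ) = (δ - (-8/3))^3*(rational part) = -5*δ**2/2 + 17*δ/29 + 5/9.
Order-3 pole: residue = g''(a)/2; g''(-8/3) = -5, so the residue is -5/2.
List the singular points by increasing real part (a conjugate pair: the negative imaginary part first).

Radius of convergence at 0: 3/2.
At -8/3: a pole of order 3; residue -5/2.
At 3/2: a logarithmic branch point.


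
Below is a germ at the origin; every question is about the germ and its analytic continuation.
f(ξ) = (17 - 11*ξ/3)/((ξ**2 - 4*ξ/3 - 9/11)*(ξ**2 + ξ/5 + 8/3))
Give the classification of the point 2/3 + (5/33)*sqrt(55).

The denominator factor ξ**2 - 4*ξ/3 - 9/11 vanishes at 2/3 + (5/33)*sqrt(55) and appears to the power 1; the numerator there equals 131/9 - (5/9)*sqrt(55), nonzero, and no other factor vanishes.
Hence a pole whose order is the multiplicity, 1.

The point is a pole of order 1.


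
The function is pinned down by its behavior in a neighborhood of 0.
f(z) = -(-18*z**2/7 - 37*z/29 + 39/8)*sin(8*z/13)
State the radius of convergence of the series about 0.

The factor -sin(8*z/13) is entire and contributes no finite singular point.
The polynomial part has no poles.
No finite singular points: the Taylor series at 0 converges everywhere.

The radius of convergence is infinite.


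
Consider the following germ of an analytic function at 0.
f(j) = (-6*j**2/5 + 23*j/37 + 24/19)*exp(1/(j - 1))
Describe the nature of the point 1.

The exponent 1/(j - (1)) has a pole at 1, so exp(1/(j - (1))) takes every nonzero value near it: an essential singularity (not a pole of any order).

The point is an essential singularity.


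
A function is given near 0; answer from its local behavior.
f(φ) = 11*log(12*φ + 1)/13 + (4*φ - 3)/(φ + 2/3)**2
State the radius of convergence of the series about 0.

The radius of convergence is 1/12.

Denominator factor (φ + 2/3)^2: pole of order 2 at -2/3, modulus 2/3.
Branch term (11/13)*log(1 - φ/(-1/12)): its argument vanishes at φ = -1/12, a logarithmic branch point, modulus 1/12.
The radius of convergence is the smallest modulus among the singular points: 1/12.


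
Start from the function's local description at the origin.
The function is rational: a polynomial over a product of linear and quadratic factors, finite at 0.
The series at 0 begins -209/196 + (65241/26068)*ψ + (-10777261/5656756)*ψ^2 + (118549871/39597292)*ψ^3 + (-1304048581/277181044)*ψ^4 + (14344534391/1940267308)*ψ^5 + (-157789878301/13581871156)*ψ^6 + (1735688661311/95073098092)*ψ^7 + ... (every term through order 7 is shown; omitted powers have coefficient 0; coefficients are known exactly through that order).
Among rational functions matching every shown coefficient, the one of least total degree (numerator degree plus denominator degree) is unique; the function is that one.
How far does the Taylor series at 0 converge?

No rational of total degree below 3 reproduces all 8 coefficients; solving the [2/1] Pade equations on them gives f(ψ) = (40*ψ**2/31 + 10*ψ/19 - 19/28)/(ψ + 7/11), whose expansion matches every shown term.
Denominator factor (ψ + 7/11): pole of order 1 at -7/11, modulus 7/11.
The radius of convergence is the smallest modulus among the singular points: 7/11.

The radius of convergence is 7/11.


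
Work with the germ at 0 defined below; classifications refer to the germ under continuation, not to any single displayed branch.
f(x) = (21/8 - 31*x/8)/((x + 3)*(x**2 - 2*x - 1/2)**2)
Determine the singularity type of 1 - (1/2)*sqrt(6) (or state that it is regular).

The point is a pole of order 2.

The denominator factor x**2 - 2*x - 1/2 vanishes at 1 - (1/2)*sqrt(6) and appears to the power 2; the numerator there equals -5/4 + (31/16)*sqrt(6), nonzero, and no other factor vanishes.
Hence a pole whose order is the multiplicity, 2.


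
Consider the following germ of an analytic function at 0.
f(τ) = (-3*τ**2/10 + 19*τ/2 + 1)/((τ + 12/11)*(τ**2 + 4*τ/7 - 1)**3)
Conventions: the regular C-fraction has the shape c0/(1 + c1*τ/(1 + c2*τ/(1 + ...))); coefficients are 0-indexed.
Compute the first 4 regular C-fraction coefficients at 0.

The regular C-fraction coefficients are [-11/12, -865/84, 555869/60550, 5682212307/16828933975].

Taylor coefficients (expand at 0): a_0 = -11/12, a_1 = -9515/1008, a_2 = -4465021/423360, a_3 = -1459586887/35562240.
c0 = a_0 = -11/12. Peel one level at a time: if S = 1 + c*τ/S' with S'(0) = 1, then c is the τ-coefficient of S and S' = c*τ/(S - 1).
S_1 = c0/f = 1 + (-865/84)*τ + (555869/5880)*τ^2 + ...; c1 = -865/84.
S_2 = c1*τ/(S_1 - 1) = 1 + (555869/60550)*τ + (-5682212307/1833151250)*τ^2 + ...; c2 = 555869/60550.
S_3 = c2*τ/(S_2 - 1) = 1 + (5682212307/16828933975)*τ + ...; c3 = 5682212307/16828933975.


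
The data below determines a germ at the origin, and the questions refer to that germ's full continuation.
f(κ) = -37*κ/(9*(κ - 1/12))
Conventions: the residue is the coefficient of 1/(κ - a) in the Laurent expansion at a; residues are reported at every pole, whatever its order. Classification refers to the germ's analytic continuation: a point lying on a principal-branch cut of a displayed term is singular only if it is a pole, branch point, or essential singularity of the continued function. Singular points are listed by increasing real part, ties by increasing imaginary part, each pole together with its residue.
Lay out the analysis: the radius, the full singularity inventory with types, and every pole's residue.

Radius of convergence at 0: 1/12.
At 1/12: a pole of order 1; residue -37/108.

Denominator factor (κ - 1/12): pole of order 1 at 1/12, modulus 1/12.
The radius of convergence is the smallest modulus among the singular points: 1/12.
At the order-1 pole 1/12 set g(κ) = (κ - (1/12))*f(κ) = -37*κ/9.
Simple pole: residue = g(a) at a = 1/12, which is -37/108.


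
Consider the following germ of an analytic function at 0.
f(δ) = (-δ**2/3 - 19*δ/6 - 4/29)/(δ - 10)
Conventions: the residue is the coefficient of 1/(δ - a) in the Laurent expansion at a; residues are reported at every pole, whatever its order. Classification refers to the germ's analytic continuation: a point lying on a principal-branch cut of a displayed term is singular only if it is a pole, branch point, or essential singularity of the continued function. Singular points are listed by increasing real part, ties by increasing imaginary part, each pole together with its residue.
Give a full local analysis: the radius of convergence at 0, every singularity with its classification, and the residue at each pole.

Denominator factor (δ - 10): pole of order 1 at 10, modulus 10.
The radius of convergence is the smallest modulus among the singular points: 10.
At the order-1 pole 10 set g(δ) = (δ - (10))*f(δ) = -δ**2/3 - 19*δ/6 - 4/29.
Simple pole: residue = g(a) at a = 10, which is -1889/29.

Radius of convergence at 0: 10.
At 10: a pole of order 1; residue -1889/29.


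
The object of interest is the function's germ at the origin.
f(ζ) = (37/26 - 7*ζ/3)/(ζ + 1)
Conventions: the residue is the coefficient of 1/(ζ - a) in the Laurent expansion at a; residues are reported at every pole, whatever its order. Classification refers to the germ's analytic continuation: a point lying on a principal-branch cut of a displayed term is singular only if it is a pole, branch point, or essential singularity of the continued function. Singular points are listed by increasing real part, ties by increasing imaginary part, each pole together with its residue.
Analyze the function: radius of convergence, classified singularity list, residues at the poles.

Radius of convergence at 0: 1.
At -1: a pole of order 1; residue 293/78.

Denominator factor (ζ + 1): pole of order 1 at -1, modulus 1.
The radius of convergence is the smallest modulus among the singular points: 1.
At the order-1 pole -1 set g(ζ) = (ζ - (-1))*f(ζ) = 37/26 - 7*ζ/3.
Simple pole: residue = g(a) at a = -1, which is 293/78.


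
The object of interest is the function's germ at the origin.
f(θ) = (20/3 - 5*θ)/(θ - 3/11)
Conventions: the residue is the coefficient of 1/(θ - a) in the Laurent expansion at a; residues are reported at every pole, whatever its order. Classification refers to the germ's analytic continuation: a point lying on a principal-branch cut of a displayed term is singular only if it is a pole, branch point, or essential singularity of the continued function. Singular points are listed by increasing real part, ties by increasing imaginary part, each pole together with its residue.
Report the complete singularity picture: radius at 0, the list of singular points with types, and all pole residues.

Radius of convergence at 0: 3/11.
At 3/11: a pole of order 1; residue 175/33.

Denominator factor (θ - 3/11): pole of order 1 at 3/11, modulus 3/11.
The radius of convergence is the smallest modulus among the singular points: 3/11.
At the order-1 pole 3/11 set g(θ) = (θ - (3/11))*f(θ) = 20/3 - 5*θ.
Simple pole: residue = g(a) at a = 3/11, which is 175/33.


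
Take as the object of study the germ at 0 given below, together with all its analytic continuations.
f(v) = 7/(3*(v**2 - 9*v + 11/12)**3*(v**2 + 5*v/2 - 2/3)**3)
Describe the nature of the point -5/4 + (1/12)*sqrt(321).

The denominator factor v**2 + 5*v/2 - 2/3 vanishes at -5/4 + (1/12)*sqrt(321) and appears to the power 3; the numerator there equals 7/3, nonzero, and no other factor vanishes.
Hence a pole whose order is the multiplicity, 3.

The point is a pole of order 3.


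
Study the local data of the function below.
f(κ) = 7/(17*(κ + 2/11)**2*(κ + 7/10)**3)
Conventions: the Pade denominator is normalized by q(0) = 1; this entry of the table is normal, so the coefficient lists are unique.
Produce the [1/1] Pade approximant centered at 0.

The Pade approximant has numerator coefficients [30250/833, -247581125/1247834]; denominator coefficients [1, 29427/2996].

Taylor coefficients needed (expand at 0): a_0 = 30250/833, a_1 = -3236750/5831, a_2 = 26181375/4802.
Write the denominator as Q(κ) = 1 + q1*κ. Requiring Q*f - P = O(κ^3) with deg P <= 1 kills the coefficients of κ^2..κ^2 in Q*f:
  κ^2: a_2 + q1*a_1 = 0, i.e. 26181375/4802 + (-3236750/5831)*q1 = 0.
Solving this linear system: q1 = 29427/2996.
The numerator is Q*f truncated at degree 1: P0 = a_0 = 30250/833; P1 = a_1 + q1*a_0 = -247581125/1247834.


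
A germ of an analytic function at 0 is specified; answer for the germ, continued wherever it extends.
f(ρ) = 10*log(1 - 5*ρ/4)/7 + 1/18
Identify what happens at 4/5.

The point is a logarithmic branch point.

The term (10/7)*log(1 - ρ/(4/5)) has argument 1 - 4/5/(4/5) = 0 at 4/5: a logarithmic (infinitely-sheeted) branch point; the remaining terms are analytic or single-valued there.


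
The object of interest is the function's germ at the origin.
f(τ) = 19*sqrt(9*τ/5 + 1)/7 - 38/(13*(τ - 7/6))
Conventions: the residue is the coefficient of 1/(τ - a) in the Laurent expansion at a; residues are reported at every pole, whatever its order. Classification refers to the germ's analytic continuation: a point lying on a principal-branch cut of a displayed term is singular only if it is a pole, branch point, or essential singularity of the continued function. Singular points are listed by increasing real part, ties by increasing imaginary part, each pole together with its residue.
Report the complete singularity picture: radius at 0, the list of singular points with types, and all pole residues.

Radius of convergence at 0: 5/9.
At -5/9: an algebraic (square-root) branch point.
At 7/6: a pole of order 1; residue -38/13.

Denominator factor (τ - 7/6): pole of order 1 at 7/6, modulus 7/6.
Branch term (19/7)*sqrt(1 - τ/(-5/9)): its argument vanishes at τ = -5/9, a square-root branch point, modulus 5/9.
The radius of convergence is the smallest modulus among the singular points: 5/9.
The branch term is analytic at 7/6 and contributes nothing to the residue; only the rational part matters.
At the order-1 pole 7/6 set g(τ) = (τ - (7/6))*(rational part) = -38/13.
Simple pole: residue = g(a) at a = 7/6, which is -38/13.
List the singular points by increasing real part (a conjugate pair: the negative imaginary part first).


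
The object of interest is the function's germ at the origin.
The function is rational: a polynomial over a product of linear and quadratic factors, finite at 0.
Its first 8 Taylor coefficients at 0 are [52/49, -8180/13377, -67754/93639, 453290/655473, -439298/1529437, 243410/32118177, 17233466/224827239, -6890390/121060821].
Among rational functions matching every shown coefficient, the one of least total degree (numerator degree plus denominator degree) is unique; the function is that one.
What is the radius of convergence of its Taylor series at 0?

The radius of convergence is (1/2)*sqrt(14).

No rational of total degree below 4 reproduces all 8 coefficients; solving the [2/2] Pade equations on them gives f(u) = (-3*u**2 + 20*u/39 + 26/7)/(u**2 + 5*u/2 + 7/2), whose expansion matches every shown term.
Denominator factor (u**2 + 5*u/2 + 7/2): discriminant -31/4, complex-conjugate roots (-5/4) + ((1/4)*sqrt(31))*i and (-5/4) - ((1/4)*sqrt(31))*i; poles of order 1, moduli (1/2)*sqrt(14) and (1/2)*sqrt(14).
The radius of convergence is the smallest modulus among the singular points: (1/2)*sqrt(14).


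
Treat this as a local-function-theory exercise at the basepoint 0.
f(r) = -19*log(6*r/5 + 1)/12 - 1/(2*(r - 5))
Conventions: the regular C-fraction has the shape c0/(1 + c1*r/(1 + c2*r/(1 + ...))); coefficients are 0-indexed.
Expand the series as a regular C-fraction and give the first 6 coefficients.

The regular C-fraction coefficients are [1/10, 94/5, -855/47, -133/21150, 38117/59850, 63369/539315].

Taylor coefficients (expand at 0): a_0 = 1/10, a_1 = -47/25, a_2 = 143/125, a_3 = -1139/1250, a_4 = 5131/6250, a_5 = -24623/31250.
c0 = a_0 = 1/10. Peel one level at a time: if S = 1 + c*r/S' with S'(0) = 1, then c is the r-coefficient of S and S' = c*r/(S - 1).
S_1 = c0/f = 1 + (94/5)*r + (342)*r^2 + ...; c1 = 94/5.
S_2 = c1*r/(S_1 - 1) = 1 + (-855/47)*r + (-2527/22090)*r^2 + ...; c2 = -855/47.
S_3 = c2*r/(S_2 - 1) = 1 + (-133/21150)*r + (811/202500)*r^2 + ...; c3 = -133/21150.
S_4 = c3*r/(S_3 - 1) = 1 + (38117/59850)*r + (-330927/4422250)*r^2 + ...; c4 = 38117/59850.
S_5 = c4*r/(S_4 - 1) = 1 + (63369/539315)*r + ...; c5 = 63369/539315.


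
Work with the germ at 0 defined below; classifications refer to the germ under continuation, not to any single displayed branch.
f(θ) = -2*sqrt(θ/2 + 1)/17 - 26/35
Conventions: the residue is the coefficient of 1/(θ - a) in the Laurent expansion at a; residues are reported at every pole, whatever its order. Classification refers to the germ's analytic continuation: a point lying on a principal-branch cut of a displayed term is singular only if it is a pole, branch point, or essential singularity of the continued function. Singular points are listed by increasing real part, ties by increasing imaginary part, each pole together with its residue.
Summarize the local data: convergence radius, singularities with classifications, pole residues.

Branch term (-2/17)*sqrt(1 - θ/(-2)): its argument vanishes at θ = -2, a square-root branch point, modulus 2.
The radius of convergence is the smallest modulus among the singular points: 2.

Radius of convergence at 0: 2.
At -2: an algebraic (square-root) branch point.


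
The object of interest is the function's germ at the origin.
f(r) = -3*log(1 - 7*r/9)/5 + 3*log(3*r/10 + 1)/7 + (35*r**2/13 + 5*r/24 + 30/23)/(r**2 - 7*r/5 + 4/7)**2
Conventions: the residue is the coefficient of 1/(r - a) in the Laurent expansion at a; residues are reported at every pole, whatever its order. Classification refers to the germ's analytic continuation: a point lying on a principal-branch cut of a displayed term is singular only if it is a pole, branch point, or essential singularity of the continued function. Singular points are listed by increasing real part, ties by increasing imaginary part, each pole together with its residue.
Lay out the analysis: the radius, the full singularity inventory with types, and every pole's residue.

Radius of convergence at 0: (2/7)*sqrt(7).
At -10/3: a logarithmic branch point.
At (7/10) - ((1/70)*sqrt(399))*i: a pole of order 2; residue ((37531375/23314824)*sqrt(399))*i.
At (7/10) + ((1/70)*sqrt(399))*i: a pole of order 2; residue -((37531375/23314824)*sqrt(399))*i.
At 9/7: a logarithmic branch point.


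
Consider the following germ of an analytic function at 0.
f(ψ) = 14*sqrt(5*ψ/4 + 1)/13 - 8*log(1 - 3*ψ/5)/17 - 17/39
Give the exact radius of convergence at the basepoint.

Branch term (14/13)*sqrt(1 - ψ/(-4/5)): its argument vanishes at ψ = -4/5, a square-root branch point, modulus 4/5.
Branch term (-8/17)*log(1 - ψ/(5/3)): its argument vanishes at ψ = 5/3, a logarithmic branch point, modulus 5/3.
The radius of convergence is the smallest modulus among the singular points: 4/5.

The radius of convergence is 4/5.


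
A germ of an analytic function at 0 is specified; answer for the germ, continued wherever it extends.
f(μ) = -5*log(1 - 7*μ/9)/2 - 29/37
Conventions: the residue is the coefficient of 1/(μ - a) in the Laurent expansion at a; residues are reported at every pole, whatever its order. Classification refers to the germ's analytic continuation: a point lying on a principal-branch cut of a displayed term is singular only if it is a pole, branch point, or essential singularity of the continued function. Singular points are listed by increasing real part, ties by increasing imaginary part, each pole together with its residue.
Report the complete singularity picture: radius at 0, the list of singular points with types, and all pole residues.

Radius of convergence at 0: 9/7.
At 9/7: a logarithmic branch point.

Branch term (-5/2)*log(1 - μ/(9/7)): its argument vanishes at μ = 9/7, a logarithmic branch point, modulus 9/7.
The radius of convergence is the smallest modulus among the singular points: 9/7.


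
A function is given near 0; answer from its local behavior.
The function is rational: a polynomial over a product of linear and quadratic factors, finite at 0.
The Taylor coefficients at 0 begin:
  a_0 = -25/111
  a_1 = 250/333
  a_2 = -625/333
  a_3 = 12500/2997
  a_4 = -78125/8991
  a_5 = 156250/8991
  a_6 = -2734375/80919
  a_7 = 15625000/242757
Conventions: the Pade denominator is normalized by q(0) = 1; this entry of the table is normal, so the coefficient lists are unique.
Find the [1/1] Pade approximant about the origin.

Taylor coefficients needed (read off): a_0 = -25/111, a_1 = 250/333, a_2 = -625/333.
Write the denominator as Q(τ) = 1 + q1*τ. Requiring Q*f - P = O(τ^3) with deg P <= 1 kills the coefficients of τ^2..τ^2 in Q*f:
  τ^2: a_2 + q1*a_1 = 0, i.e. -625/333 + (250/333)*q1 = 0.
Solving this linear system: q1 = 5/2.
The numerator is Q*f truncated at degree 1: P0 = a_0 = -25/111; P1 = a_1 + q1*a_0 = 125/666.

The Pade approximant has numerator coefficients [-25/111, 125/666]; denominator coefficients [1, 5/2].


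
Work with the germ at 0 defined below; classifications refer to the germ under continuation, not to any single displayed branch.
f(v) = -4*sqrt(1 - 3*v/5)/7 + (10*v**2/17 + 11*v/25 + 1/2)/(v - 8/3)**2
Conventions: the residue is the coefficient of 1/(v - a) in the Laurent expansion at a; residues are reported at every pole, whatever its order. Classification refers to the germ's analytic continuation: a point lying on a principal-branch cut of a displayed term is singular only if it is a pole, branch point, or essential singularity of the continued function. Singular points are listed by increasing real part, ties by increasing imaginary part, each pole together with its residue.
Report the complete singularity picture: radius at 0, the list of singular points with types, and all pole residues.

Denominator factor (v - 8/3)^2: pole of order 2 at 8/3, modulus 8/3.
Branch term (-4/7)*sqrt(1 - v/(5/3)): its argument vanishes at v = 5/3, a square-root branch point, modulus 5/3.
The radius of convergence is the smallest modulus among the singular points: 5/3.
The branch term is analytic at 8/3 and contributes nothing to the residue; only the rational part matters.
At the order-2 pole 8/3 set g(v) = (v - (8/3))^2*(rational part) = 10*v**2/17 + 11*v/25 + 1/2.
Order-2 pole: residue = g'(a); g'(8/3) = 4561/1275, so the residue is 4561/1275.
List the singular points by increasing real part (a conjugate pair: the negative imaginary part first).

Radius of convergence at 0: 5/3.
At 5/3: an algebraic (square-root) branch point.
At 8/3: a pole of order 2; residue 4561/1275.


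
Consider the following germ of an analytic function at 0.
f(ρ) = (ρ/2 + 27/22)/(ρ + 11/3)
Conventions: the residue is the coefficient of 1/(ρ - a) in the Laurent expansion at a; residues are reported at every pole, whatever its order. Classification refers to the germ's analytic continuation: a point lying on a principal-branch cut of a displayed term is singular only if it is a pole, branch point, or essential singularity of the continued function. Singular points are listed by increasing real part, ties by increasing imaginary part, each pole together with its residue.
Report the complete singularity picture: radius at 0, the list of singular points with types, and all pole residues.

Radius of convergence at 0: 11/3.
At -11/3: a pole of order 1; residue -20/33.

Denominator factor (ρ + 11/3): pole of order 1 at -11/3, modulus 11/3.
The radius of convergence is the smallest modulus among the singular points: 11/3.
At the order-1 pole -11/3 set g(ρ) = (ρ - (-11/3))*f(ρ) = ρ/2 + 27/22.
Simple pole: residue = g(a) at a = -11/3, which is -20/33.


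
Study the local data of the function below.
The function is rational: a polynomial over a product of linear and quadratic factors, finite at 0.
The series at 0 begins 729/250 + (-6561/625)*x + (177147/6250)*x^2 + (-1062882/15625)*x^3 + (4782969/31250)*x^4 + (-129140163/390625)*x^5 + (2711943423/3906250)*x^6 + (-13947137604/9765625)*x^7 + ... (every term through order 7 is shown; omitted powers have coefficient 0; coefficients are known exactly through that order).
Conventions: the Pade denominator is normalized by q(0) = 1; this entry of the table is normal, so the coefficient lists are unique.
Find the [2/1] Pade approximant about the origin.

The Pade approximant has numerator coefficients [729/250, -2187/625, 19683/6250]; denominator coefficients [1, 12/5].

Taylor coefficients needed (read off): a_0 = 729/250, a_1 = -6561/625, a_2 = 177147/6250, a_3 = -1062882/15625.
Write the denominator as Q(x) = 1 + q1*x. Requiring Q*f - P = O(x^4) with deg P <= 2 kills the coefficients of x^3..x^3 in Q*f:
  x^3: a_3 + q1*a_2 = 0, i.e. -1062882/15625 + (177147/6250)*q1 = 0.
Solving this linear system: q1 = 12/5.
The numerator is Q*f truncated at degree 2: P0 = a_0 = 729/250; P1 = a_1 + q1*a_0 = -2187/625; P2 = a_2 + q1*a_1 = 19683/6250.


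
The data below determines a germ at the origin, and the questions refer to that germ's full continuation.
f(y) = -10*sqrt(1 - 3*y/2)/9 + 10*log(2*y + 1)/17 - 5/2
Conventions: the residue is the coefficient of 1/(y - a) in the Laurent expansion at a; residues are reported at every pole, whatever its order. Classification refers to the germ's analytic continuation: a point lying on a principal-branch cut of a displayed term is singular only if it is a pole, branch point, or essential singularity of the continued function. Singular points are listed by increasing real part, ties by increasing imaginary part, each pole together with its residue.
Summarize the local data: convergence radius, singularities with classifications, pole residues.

Branch term (10/17)*log(1 - y/(-1/2)): its argument vanishes at y = -1/2, a logarithmic branch point, modulus 1/2.
Branch term (-10/9)*sqrt(1 - y/(2/3)): its argument vanishes at y = 2/3, a square-root branch point, modulus 2/3.
The radius of convergence is the smallest modulus among the singular points: 1/2.
List the singular points by increasing real part (a conjugate pair: the negative imaginary part first).

Radius of convergence at 0: 1/2.
At -1/2: a logarithmic branch point.
At 2/3: an algebraic (square-root) branch point.


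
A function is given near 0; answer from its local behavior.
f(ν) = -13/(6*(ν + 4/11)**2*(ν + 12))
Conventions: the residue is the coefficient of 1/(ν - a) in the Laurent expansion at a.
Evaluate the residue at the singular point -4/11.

The residue is 1573/98304.

At the order-2 pole -4/11 set g(ν) = (ν - (-4/11))^2*f(ν) = -13/(6*(ν + 12)).
Order-2 pole: residue = g'(a); g'(-4/11) = 1573/98304, so the residue is 1573/98304.


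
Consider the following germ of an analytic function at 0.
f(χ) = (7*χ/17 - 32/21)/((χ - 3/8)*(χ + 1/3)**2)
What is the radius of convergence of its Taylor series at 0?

The radius of convergence is 1/3.

Denominator factor (χ - 3/8): pole of order 1 at 3/8, modulus 3/8.
Denominator factor (χ + 1/3)^2: pole of order 2 at -1/3, modulus 1/3.
The radius of convergence is the smallest modulus among the singular points: 1/3.


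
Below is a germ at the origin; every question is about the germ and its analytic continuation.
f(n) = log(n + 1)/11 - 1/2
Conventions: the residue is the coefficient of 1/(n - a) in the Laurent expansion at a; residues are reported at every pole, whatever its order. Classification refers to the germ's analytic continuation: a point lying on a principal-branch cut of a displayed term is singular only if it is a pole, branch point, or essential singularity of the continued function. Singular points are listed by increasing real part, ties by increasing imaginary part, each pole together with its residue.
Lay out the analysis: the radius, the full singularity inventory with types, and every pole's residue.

Branch term (1/11)*log(1 - n/(-1)): its argument vanishes at n = -1, a logarithmic branch point, modulus 1.
The radius of convergence is the smallest modulus among the singular points: 1.

Radius of convergence at 0: 1.
At -1: a logarithmic branch point.
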